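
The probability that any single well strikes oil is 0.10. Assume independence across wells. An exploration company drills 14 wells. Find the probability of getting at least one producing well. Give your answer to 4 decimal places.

P(at least one) = 1 − P(none) = 1 − (1 − 0.10)^14
= 1 − 0.228768 = 0.771232

0.7712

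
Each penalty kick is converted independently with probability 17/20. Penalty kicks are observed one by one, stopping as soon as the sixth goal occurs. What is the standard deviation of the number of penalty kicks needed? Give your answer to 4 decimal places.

Y = total penalty kicks until the sixth success; negative binomial with r=6, p=0.85.
SD(Y) = √[r(1−p)/p²] = √(1.245675) = 1.116098

1.1161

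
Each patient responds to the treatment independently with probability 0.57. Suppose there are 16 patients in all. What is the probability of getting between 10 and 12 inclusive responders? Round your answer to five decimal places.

0.38897

X ~ Binomial(16, 0.57); P(10 ≤ X ≤ 12) = Σ C(16,k) p^k (1−p)^(16−k) over k:
  k=10: C(16,10)·0.57^10·0.43^6 = 0.1832666
  k=11: C(16,11)·0.57^11·0.43^5 = 0.1325099
  k=12: C(16,12)·0.57^12·0.43^4 = 0.0731886
Total = 0.3889651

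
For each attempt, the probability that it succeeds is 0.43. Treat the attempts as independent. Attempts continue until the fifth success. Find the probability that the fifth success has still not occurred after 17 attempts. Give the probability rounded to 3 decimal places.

0.082

Needing more than 17 attempts ⇔ fewer than 5 successes in the first 17. With X ~ Binomial(17, 0.43), P(Y > 17) = P(X ≤ 4).
  k=0: C(17,0)·0.43^0·0.57^17 = 0.00007
  k=1: C(17,1)·0.43^1·0.57^16 = 0.00091
  k=2: C(17,2)·0.43^2·0.57^15 = 0.00548
  k=3: C(17,3)·0.43^3·0.57^14 = 0.02066
  k=4: C(17,4)·0.43^4·0.57^13 = 0.05455
P(X ≤ 4) = 0.08167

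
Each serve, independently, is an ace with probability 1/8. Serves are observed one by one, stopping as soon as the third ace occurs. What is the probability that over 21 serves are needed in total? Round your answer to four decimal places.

0.5018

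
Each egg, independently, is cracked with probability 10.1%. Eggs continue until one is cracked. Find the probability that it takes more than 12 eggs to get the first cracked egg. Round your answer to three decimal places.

0.279

Y = number of eggs to the first success; geometric, p = 0.101.
P(Y > 12) = P(first 12 all fail) = (1−p)^12 = 0.27869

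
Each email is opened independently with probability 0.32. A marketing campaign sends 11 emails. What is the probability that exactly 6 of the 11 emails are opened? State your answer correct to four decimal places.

0.0721

X ~ Binomial(n=11, p=0.32).
P(X=6) = C(11,6) · p^6 · (1−p)^5
= 462 · 0.0010737 · 0.14539 = 0.072125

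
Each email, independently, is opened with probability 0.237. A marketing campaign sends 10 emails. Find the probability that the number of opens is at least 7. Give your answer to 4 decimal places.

0.0025

X ~ Binomial(10, 0.237); P(X ≥ 7) = Σ C(10,k) p^k (1−p)^(10−k) over k:
  k=7: C(10,7)·0.237^7·0.763^3 = 0.002239
  k=8: C(10,8)·0.237^8·0.763^2 = 0.000261
  k=9: C(10,9)·0.237^9·0.763^1 = 0.000018
  k=10: C(10,10)·0.237^10·0.763^0 = 0.000001
Total = 0.002518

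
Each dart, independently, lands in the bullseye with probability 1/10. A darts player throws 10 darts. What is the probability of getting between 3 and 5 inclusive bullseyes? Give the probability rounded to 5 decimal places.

X ~ Binomial(10, 0.10); P(3 ≤ X ≤ 5) = Σ C(10,k) p^k (1−p)^(10−k) over k:
  k=3: C(10,3)·0.10^3·0.90^7 = 0.0573956
  k=4: C(10,4)·0.10^4·0.90^6 = 0.0111603
  k=5: C(10,5)·0.10^5·0.90^5 = 0.0014880
Total = 0.0700439

0.07004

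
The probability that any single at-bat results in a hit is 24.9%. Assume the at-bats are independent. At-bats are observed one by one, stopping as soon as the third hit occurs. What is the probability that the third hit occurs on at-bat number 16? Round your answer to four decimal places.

0.0392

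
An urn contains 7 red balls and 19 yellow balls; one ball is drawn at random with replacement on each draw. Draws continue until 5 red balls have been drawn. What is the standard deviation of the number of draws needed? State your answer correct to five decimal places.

Y = total draws until the fifth success; negative binomial with r=5, p=0.269231.
SD(Y) = √[r(1−p)/p²] = √(50.4081633) = 7.0998707

7.09987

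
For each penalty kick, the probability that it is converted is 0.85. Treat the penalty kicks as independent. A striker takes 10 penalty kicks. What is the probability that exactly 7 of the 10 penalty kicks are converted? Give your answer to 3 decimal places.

0.130

X ~ Binomial(n=10, p=0.85).
P(X=7) = C(10,7) · p^7 · (1−p)^3
= 120 · 0.32058 · 0.003375 = 0.12983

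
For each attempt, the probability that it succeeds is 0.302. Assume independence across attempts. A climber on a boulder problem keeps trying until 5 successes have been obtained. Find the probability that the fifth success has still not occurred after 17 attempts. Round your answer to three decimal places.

0.382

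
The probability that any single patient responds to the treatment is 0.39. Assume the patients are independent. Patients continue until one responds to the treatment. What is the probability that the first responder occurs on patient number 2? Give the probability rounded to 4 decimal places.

0.2379

Geometric (trials to first success), p = 0.39.
P(Y = 2) = (1−p)^1 · p = 0.61 · 0.39 = 0.237900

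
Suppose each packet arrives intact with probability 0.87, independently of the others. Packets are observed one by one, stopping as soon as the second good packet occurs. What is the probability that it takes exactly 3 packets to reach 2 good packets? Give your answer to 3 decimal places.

Y = trial on which the second success occurs; negative binomial, r=2, p=0.87.
P(Y=3) = C(2,1) · p^2 · (1−p)^1
= 2 · 0.7569 · 0.13 = 0.19679

0.197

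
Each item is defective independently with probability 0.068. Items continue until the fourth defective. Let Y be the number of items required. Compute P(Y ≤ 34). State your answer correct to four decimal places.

Finishing within 34 items ⇔ at least 4 successes in the first 34. With X ~ Binomial(34, 0.068), P(Y ≤ 34) = 1 − P(X ≤ 3).
  k=0: C(34,0)·0.068^0·0.932^34 = 0.091231
  k=1: C(34,1)·0.068^1·0.932^33 = 0.226315
  k=2: C(34,2)·0.068^2·0.932^32 = 0.272452
  k=3: C(34,3)·0.068^3·0.932^31 = 0.212037
1 − 0.802034 = 0.197966

0.1980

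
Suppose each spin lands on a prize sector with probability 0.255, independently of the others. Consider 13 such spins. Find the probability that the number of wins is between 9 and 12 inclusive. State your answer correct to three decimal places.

X ~ Binomial(13, 0.255); P(9 ≤ X ≤ 12) = Σ C(13,k) p^k (1−p)^(13−k) over k:
  k=9: C(13,9)·0.255^9·0.745^4 = 0.00100
  k=10: C(13,10)·0.255^10·0.745^3 = 0.00014
  k=11: C(13,11)·0.255^11·0.745^2 = 0.00001
  k=12: C(13,12)·0.255^12·0.745^1 = 0.00000
Total = 0.00116

0.001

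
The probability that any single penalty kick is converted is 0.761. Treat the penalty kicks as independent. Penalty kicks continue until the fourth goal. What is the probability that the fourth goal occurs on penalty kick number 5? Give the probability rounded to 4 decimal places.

Y = trial on which the fourth success occurs; negative binomial, r=4, p=0.761.
P(Y=5) = C(4,3) · p^4 · (1−p)^1
= 4 · 0.33538 · 0.239 = 0.320624

0.3206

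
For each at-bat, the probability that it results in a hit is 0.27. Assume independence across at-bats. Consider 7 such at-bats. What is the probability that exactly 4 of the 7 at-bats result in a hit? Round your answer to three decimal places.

X ~ Binomial(n=7, p=0.27).
P(X=4) = C(7,4) · p^4 · (1−p)^3
= 35 · 0.0053144 · 0.38902 = 0.07236

0.072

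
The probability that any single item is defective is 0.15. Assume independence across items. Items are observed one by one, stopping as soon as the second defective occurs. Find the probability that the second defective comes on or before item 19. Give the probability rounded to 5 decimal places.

Finishing within 19 items ⇔ at least 2 successes in the first 19. With X ~ Binomial(19, 0.15), P(Y ≤ 19) = 1 − P(X ≤ 1).
  k=0: C(19,0)·0.15^0·0.85^19 = 0.0455994
  k=1: C(19,1)·0.15^1·0.85^18 = 0.1528923
1 − 0.1984917 = 0.8015083

0.80151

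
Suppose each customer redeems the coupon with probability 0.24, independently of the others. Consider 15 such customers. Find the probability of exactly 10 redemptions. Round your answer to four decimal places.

0.0005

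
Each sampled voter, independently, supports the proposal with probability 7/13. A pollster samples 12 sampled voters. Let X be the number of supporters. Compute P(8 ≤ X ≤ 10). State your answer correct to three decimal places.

X ~ Binomial(12, 0.538462); P(8 ≤ X ≤ 10) = Σ C(12,k) p^k (1−p)^(12−k) over k:
  k=8: C(12,8)·0.538462^8·0.461538^4 = 0.15874
  k=9: C(12,9)·0.538462^9·0.461538^3 = 0.08231
  k=10: C(12,10)·0.538462^10·0.461538^2 = 0.02881
Total = 0.26985

0.270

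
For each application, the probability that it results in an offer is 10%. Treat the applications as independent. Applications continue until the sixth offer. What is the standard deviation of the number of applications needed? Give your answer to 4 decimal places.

23.2379

Y = total applications until the sixth success; negative binomial with r=6, p=0.10.
SD(Y) = √[r(1−p)/p²] = √(540.000000) = 23.237900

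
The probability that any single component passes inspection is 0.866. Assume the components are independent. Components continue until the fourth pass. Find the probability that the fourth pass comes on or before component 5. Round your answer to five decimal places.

Finishing within 5 components ⇔ at least 4 successes in the first 5. With X ~ Binomial(5, 0.866), P(Y ≤ 5) = 1 − P(X ≤ 3).
  k=0: C(5,0)·0.866^0·0.134^5 = 0.0000432
  k=1: C(5,1)·0.866^1·0.134^4 = 0.0013961
  k=2: C(5,2)·0.866^2·0.134^3 = 0.0180447
  k=3: C(5,3)·0.866^3·0.134^2 = 0.1166174
1 − 0.1361014 = 0.8638986

0.86390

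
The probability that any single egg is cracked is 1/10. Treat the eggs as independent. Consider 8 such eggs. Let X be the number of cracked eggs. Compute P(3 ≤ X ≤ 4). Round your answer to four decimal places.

0.0377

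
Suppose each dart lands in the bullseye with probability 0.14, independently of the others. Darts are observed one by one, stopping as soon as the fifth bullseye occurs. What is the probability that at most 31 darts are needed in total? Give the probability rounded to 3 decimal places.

Finishing within 31 darts ⇔ at least 5 successes in the first 31. With X ~ Binomial(31, 0.14), P(Y ≤ 31) = 1 − P(X ≤ 4).
  k=0: C(31,0)·0.14^0·0.86^31 = 0.00932
  k=1: C(31,1)·0.14^1·0.86^30 = 0.04704
  k=2: C(31,2)·0.14^2·0.86^29 = 0.11486
  k=3: C(31,3)·0.14^3·0.86^28 = 0.18075
  k=4: C(31,4)·0.14^4·0.86^27 = 0.20597
1 − 0.55793 = 0.44207

0.442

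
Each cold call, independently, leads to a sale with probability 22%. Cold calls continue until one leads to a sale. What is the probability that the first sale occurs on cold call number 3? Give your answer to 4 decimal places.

0.1338

Geometric (trials to first success), p = 0.22.
P(Y = 3) = (1−p)^2 · p = 0.6084 · 0.22 = 0.133848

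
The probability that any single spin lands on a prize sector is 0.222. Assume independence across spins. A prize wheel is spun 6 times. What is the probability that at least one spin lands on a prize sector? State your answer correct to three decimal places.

P(at least one) = 1 − P(none) = 1 − (1 − 0.222)^6
= 1 − 0.22176 = 0.77824

0.778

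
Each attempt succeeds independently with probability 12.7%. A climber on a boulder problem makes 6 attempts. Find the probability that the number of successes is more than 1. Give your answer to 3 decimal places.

0.171

X ~ Binomial(6, 0.127); P(X ≥ 2) = Σ C(6,k) p^k (1−p)^(6−k) over k:
  k=2: C(6,2)·0.127^2·0.873^4 = 0.14053
  k=3: C(6,3)·0.127^3·0.873^3 = 0.02726
  k=4: C(6,4)·0.127^4·0.873^2 = 0.00297
  k=5: C(6,5)·0.127^5·0.873^1 = 0.00017
  k=6: C(6,6)·0.127^6·0.873^0 = 0.00000
Total = 0.17093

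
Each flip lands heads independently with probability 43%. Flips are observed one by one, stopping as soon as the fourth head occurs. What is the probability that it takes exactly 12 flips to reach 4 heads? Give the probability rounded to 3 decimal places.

0.063

Y = trial on which the fourth success occurs; negative binomial, r=4, p=0.43.
P(Y=12) = C(11,3) · p^4 · (1−p)^8
= 165 · 0.034188 · 0.011143 = 0.06286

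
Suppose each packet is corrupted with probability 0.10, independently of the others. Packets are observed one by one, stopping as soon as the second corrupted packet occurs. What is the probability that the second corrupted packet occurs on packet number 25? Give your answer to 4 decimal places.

0.0213

Y = trial on which the second success occurs; negative binomial, r=2, p=0.10.
P(Y=25) = C(24,1) · p^2 · (1−p)^23
= 24 · 0.01 · 0.088629 = 0.021271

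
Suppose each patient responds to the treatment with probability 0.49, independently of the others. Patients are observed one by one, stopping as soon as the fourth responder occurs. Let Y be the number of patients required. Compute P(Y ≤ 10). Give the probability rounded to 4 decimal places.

Finishing within 10 patients ⇔ at least 4 successes in the first 10. With X ~ Binomial(10, 0.49), P(Y ≤ 10) = 1 − P(X ≤ 3).
  k=0: C(10,0)·0.49^0·0.51^10 = 0.001190
  k=1: C(10,1)·0.49^1·0.51^9 = 0.011437
  k=2: C(10,2)·0.49^2·0.51^8 = 0.049450
  k=3: C(10,3)·0.49^3·0.51^7 = 0.126695
1 − 0.188773 = 0.811227

0.8112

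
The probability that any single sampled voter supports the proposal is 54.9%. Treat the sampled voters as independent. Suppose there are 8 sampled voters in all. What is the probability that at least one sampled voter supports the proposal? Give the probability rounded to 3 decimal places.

0.998

P(at least one) = 1 − P(none) = 1 − (1 − 0.549)^8
= 1 − 0.00171 = 0.99829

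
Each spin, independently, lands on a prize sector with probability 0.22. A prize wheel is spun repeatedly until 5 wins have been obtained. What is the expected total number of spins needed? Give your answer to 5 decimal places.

22.72727

Y = total spins until the fifth success; negative binomial with r=5, p=0.22.
E[Y] = r / p = 5 / 0.22 = 22.7272727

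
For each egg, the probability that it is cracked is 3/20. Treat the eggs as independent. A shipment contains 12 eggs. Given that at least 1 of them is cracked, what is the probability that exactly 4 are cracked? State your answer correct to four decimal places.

0.0796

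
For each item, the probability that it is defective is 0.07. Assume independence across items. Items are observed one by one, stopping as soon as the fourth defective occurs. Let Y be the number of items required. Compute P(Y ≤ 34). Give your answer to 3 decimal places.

Finishing within 34 items ⇔ at least 4 successes in the first 34. With X ~ Binomial(34, 0.07), P(Y ≤ 34) = 1 − P(X ≤ 3).
  k=0: C(34,0)·0.07^0·0.93^34 = 0.08480
  k=1: C(34,1)·0.07^1·0.93^33 = 0.21703
  k=2: C(34,2)·0.07^2·0.93^32 = 0.26953
  k=3: C(34,3)·0.07^3·0.93^31 = 0.21640
1 − 0.78777 = 0.21223

0.212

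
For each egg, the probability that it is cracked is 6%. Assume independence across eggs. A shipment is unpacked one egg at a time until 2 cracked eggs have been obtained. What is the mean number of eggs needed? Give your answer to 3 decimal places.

33.333

Y = total eggs until the second success; negative binomial with r=2, p=0.06.
E[Y] = r / p = 2 / 0.06 = 33.33333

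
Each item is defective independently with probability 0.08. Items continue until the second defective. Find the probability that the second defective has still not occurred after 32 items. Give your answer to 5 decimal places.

Needing more than 32 items ⇔ fewer than 2 successes in the first 32. With X ~ Binomial(32, 0.08), P(Y > 32) = P(X ≤ 1).
  k=0: C(32,0)·0.08^0·0.92^32 = 0.0693762
  k=1: C(32,1)·0.08^1·0.92^31 = 0.1930468
P(X ≤ 1) = 0.2624230

0.26242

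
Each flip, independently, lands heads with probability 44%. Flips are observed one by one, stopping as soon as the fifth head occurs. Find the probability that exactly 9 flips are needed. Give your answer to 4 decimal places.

0.1135

Y = trial on which the fifth success occurs; negative binomial, r=5, p=0.44.
P(Y=9) = C(8,4) · p^5 · (1−p)^4
= 70 · 0.016492 · 0.098345 = 0.113531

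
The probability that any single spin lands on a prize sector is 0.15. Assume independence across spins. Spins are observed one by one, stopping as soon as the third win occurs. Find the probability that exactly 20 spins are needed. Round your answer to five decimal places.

Y = trial on which the third success occurs; negative binomial, r=3, p=0.15.
P(Y=20) = C(19,2) · p^3 · (1−p)^17
= 171 · 0.003375 · 0.063113 = 0.0364243

0.03642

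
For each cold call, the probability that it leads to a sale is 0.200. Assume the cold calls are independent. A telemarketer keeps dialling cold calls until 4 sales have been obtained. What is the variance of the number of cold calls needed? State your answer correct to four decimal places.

Y = total cold calls until the fourth success; negative binomial with r=4, p=0.20.
Var(Y) = r(1−p)/p² = 4·0.80 / 0.20² = 80.000000

80.0000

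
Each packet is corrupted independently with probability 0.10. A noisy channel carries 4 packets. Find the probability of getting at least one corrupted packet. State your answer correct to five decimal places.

0.34390

P(at least one) = 1 − P(none) = 1 − (1 − 0.10)^4
= 1 − 0.6561000 = 0.3439000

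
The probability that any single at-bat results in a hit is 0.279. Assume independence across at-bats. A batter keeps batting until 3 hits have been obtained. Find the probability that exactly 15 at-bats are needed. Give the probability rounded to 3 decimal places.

0.039

Y = trial on which the third success occurs; negative binomial, r=3, p=0.279.
P(Y=15) = C(14,2) · p^3 · (1−p)^12
= 91 · 0.021718 · 0.019734 = 0.03900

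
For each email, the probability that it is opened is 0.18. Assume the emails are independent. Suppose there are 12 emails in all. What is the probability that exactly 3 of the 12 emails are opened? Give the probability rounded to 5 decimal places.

0.21506

X ~ Binomial(n=12, p=0.18).
P(X=3) = C(12,3) · p^3 · (1−p)^9
= 220 · 0.005832 · 0.16762 = 0.2150626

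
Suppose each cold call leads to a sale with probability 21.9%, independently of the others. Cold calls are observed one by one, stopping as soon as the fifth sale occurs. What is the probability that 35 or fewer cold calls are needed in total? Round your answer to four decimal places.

0.9081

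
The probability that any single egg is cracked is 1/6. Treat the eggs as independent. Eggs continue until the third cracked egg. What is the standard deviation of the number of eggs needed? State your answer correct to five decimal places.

9.48683

Y = total eggs until the third success; negative binomial with r=3, p=0.166667.
SD(Y) = √[r(1−p)/p²] = √(90.0000000) = 9.4868330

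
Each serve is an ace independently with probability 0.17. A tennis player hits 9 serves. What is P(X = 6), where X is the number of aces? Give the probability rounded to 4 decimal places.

0.0012

X ~ Binomial(n=9, p=0.17).
P(X=6) = C(9,6) · p^6 · (1−p)^3
= 84 · 2.4138e-05 · 0.57179 = 0.001159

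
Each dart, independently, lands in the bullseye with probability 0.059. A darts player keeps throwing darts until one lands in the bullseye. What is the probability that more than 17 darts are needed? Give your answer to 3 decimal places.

Y = number of darts to the first success; geometric, p = 0.059.
P(Y > 17) = P(first 17 all fail) = (1−p)^17 = 0.35565

0.356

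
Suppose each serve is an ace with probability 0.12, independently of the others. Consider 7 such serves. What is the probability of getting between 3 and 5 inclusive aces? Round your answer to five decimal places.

0.04162

X ~ Binomial(7, 0.12); P(3 ≤ X ≤ 5) = Σ C(7,k) p^k (1−p)^(7−k) over k:
  k=3: C(7,3)·0.12^3·0.88^4 = 0.0362696
  k=4: C(7,4)·0.12^4·0.88^3 = 0.0049459
  k=5: C(7,5)·0.12^5·0.88^2 = 0.0004047
Total = 0.0416201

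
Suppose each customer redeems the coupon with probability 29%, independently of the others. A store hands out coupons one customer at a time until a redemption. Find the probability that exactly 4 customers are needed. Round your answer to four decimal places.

Geometric (trials to first success), p = 0.29.
P(Y = 4) = (1−p)^3 · p = 0.35791 · 0.29 = 0.103794

0.1038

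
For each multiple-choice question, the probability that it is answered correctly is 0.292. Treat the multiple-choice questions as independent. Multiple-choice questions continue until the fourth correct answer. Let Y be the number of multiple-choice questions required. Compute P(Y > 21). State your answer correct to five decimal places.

0.09834

Needing more than 21 multiple-choice questions ⇔ fewer than 4 successes in the first 21. With X ~ Binomial(21, 0.292), P(Y > 21) = P(X ≤ 3).
  k=0: C(21,0)·0.292^0·0.708^21 = 0.0007091
  k=1: C(21,1)·0.292^1·0.708^20 = 0.0061414
  k=2: C(21,2)·0.292^2·0.708^19 = 0.0253289
  k=3: C(21,3)·0.292^3·0.708^18 = 0.0661605
P(X ≤ 3) = 0.0983399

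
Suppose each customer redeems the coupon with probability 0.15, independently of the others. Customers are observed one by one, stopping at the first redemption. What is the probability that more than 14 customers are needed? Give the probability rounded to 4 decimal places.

0.1028

Y = number of customers to the first success; geometric, p = 0.15.
P(Y > 14) = P(first 14 all fail) = (1−p)^14 = 0.102770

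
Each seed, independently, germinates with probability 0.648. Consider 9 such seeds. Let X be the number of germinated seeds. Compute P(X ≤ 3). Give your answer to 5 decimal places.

0.05506

X ~ Binomial(9, 0.648); P(X ≤ 3) = Σ C(9,k) p^k (1−p)^(9−k) over k:
  k=0: C(9,0)·0.648^0·0.352^9 = 0.0000830
  k=1: C(9,1)·0.648^1·0.352^8 = 0.0013745
  k=2: C(9,2)·0.648^2·0.352^7 = 0.0101216
  k=3: C(9,3)·0.648^3·0.352^6 = 0.0434771
Total = 0.0550562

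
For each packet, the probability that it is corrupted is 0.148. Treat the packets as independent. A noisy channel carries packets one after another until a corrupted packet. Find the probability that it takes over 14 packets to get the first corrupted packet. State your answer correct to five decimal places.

0.10621

Y = number of packets to the first success; geometric, p = 0.148.
P(Y > 14) = P(first 14 all fail) = (1−p)^14 = 0.1062073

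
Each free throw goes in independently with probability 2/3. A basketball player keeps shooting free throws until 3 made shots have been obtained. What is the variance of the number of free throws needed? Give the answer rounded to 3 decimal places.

Y = total free throws until the third success; negative binomial with r=3, p=0.666667.
Var(Y) = r(1−p)/p² = 3·0.333333 / 0.666667² = 2.25000

2.250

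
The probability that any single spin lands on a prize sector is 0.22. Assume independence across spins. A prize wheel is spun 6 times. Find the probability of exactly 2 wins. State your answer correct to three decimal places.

0.269

X ~ Binomial(n=6, p=0.22).
P(X=2) = C(6,2) · p^2 · (1−p)^4
= 15 · 0.0484 · 0.37015 = 0.26873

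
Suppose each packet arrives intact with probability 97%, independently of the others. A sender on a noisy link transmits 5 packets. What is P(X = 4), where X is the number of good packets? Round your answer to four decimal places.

X ~ Binomial(n=5, p=0.97).
P(X=4) = C(5,4) · p^4 · (1−p)^1
= 5 · 0.88529 · 0.03 = 0.132794

0.1328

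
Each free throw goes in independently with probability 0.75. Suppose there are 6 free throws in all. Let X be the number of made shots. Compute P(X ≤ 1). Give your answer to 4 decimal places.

0.0046

X ~ Binomial(6, 0.75); P(X ≤ 1) = Σ C(6,k) p^k (1−p)^(6−k) over k:
  k=0: C(6,0)·0.75^0·0.25^6 = 0.000244
  k=1: C(6,1)·0.75^1·0.25^5 = 0.004395
Total = 0.004639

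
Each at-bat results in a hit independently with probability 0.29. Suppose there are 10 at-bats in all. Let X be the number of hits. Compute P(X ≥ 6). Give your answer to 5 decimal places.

0.04039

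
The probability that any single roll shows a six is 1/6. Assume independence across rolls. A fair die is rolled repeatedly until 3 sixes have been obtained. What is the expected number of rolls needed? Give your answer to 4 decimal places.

18.0000

Y = total rolls until the third success; negative binomial with r=3, p=0.166667.
E[Y] = r / p = 3 / 0.166667 = 18.000000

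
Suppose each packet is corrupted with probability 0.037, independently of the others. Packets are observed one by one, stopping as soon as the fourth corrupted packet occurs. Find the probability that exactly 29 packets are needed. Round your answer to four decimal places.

0.0024

Y = trial on which the fourth success occurs; negative binomial, r=4, p=0.037.
P(Y=29) = C(28,3) · p^4 · (1−p)^25
= 3276 · 1.8742e-06 · 0.38963 = 0.002392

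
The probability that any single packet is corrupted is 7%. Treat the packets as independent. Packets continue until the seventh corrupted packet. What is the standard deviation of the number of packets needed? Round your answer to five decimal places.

Y = total packets until the seventh success; negative binomial with r=7, p=0.07.
SD(Y) = √[r(1−p)/p²] = √(1328.5714286) = 36.4495738

36.44957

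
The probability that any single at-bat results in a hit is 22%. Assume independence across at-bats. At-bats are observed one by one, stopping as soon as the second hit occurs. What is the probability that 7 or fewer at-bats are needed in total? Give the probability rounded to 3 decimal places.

Finishing within 7 at-bats ⇔ at least 2 successes in the first 7. With X ~ Binomial(7, 0.22), P(Y ≤ 7) = 1 − P(X ≤ 1).
  k=0: C(7,0)·0.22^0·0.78^7 = 0.17566
  k=1: C(7,1)·0.22^1·0.78^6 = 0.34681
1 − 0.52246 = 0.47754

0.478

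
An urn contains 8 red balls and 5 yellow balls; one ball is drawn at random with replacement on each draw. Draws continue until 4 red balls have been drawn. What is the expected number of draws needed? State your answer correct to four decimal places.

Y = total draws until the fourth success; negative binomial with r=4, p=0.615385.
E[Y] = r / p = 4 / 0.615385 = 6.500000

6.5000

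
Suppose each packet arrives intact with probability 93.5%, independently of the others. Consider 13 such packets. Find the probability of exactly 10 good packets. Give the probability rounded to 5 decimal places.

X ~ Binomial(n=13, p=0.935).
P(X=10) = C(13,10) · p^10 · (1−p)^3
= 286 · 0.51064 · 0.00027463 = 0.0401072

0.04011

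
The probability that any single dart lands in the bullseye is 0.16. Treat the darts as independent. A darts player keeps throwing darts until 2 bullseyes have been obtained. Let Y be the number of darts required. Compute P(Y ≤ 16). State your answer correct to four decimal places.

0.7513

Finishing within 16 darts ⇔ at least 2 successes in the first 16. With X ~ Binomial(16, 0.16), P(Y ≤ 16) = 1 − P(X ≤ 1).
  k=0: C(16,0)·0.16^0·0.84^16 = 0.061442
  k=1: C(16,1)·0.16^1·0.84^15 = 0.187253
1 − 0.248696 = 0.751304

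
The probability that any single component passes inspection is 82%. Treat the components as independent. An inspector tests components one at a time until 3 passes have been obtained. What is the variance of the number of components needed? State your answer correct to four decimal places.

Y = total components until the third success; negative binomial with r=3, p=0.82.
Var(Y) = r(1−p)/p² = 3·0.18 / 0.82² = 0.803093

0.8031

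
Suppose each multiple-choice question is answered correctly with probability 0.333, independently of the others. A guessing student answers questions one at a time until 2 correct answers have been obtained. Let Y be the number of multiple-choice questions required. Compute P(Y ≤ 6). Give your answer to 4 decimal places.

Finishing within 6 multiple-choice questions ⇔ at least 2 successes in the first 6. With X ~ Binomial(6, 0.333), P(Y ≤ 6) = 1 − P(X ≤ 1).
  k=0: C(6,0)·0.333^0·0.667^6 = 0.088055
  k=1: C(6,1)·0.333^1·0.667^5 = 0.263770
1 − 0.351825 = 0.648175

0.6482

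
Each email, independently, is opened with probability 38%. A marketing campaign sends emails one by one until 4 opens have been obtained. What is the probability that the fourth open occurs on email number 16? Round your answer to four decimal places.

0.0306

Y = trial on which the fourth success occurs; negative binomial, r=4, p=0.38.
P(Y=16) = C(15,3) · p^4 · (1−p)^12
= 455 · 0.020851 · 0.0032263 = 0.030609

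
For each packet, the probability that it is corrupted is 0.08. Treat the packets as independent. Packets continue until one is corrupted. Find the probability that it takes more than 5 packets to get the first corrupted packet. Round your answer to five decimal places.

Y = number of packets to the first success; geometric, p = 0.08.
P(Y > 5) = P(first 5 all fail) = (1−p)^5 = 0.6590815

0.65908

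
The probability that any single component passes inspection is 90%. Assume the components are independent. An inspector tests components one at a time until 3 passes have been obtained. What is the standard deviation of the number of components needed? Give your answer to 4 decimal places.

Y = total components until the third success; negative binomial with r=3, p=0.90.
SD(Y) = √[r(1−p)/p²] = √(0.370370) = 0.608581

0.6086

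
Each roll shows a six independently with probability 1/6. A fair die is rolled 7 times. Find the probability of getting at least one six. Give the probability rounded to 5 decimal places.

0.72092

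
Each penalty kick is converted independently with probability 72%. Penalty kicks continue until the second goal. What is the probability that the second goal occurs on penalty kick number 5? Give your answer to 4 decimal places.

0.0455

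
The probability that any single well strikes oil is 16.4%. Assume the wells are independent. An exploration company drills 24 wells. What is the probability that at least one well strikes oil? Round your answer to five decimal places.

0.98642

P(at least one) = 1 − P(none) = 1 − (1 − 0.164)^24
= 1 − 0.0135816 = 0.9864184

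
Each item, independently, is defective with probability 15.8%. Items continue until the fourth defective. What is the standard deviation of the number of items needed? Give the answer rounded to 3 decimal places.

11.615

Y = total items until the fourth success; negative binomial with r=4, p=0.158.
SD(Y) = √[r(1−p)/p²] = √(134.91428) = 11.61526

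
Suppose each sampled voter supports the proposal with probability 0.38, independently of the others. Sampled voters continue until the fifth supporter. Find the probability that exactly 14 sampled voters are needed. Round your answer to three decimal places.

Y = trial on which the fifth success occurs; negative binomial, r=5, p=0.38.
P(Y=14) = C(13,4) · p^5 · (1−p)^9
= 715 · 0.0079235 · 0.013537 = 0.07669

0.077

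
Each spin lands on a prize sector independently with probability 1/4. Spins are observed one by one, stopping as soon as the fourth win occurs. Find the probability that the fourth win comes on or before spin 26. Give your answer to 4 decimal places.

0.9198

Finishing within 26 spins ⇔ at least 4 successes in the first 26. With X ~ Binomial(26, 0.25), P(Y ≤ 26) = 1 − P(X ≤ 3).
  k=0: C(26,0)·0.25^0·0.75^26 = 0.000564
  k=1: C(26,1)·0.25^1·0.75^25 = 0.004892
  k=2: C(26,2)·0.25^2·0.75^24 = 0.020381
  k=3: C(26,3)·0.25^3·0.75^23 = 0.054350
1 − 0.080188 = 0.919812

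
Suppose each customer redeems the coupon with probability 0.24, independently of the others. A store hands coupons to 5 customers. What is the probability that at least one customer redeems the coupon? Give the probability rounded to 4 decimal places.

P(at least one) = 1 − P(none) = 1 − (1 − 0.24)^5
= 1 − 0.253553 = 0.746447

0.7464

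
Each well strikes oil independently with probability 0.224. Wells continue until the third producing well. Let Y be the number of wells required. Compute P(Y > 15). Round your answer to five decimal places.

0.31369

Needing more than 15 wells ⇔ fewer than 3 successes in the first 15. With X ~ Binomial(15, 0.224), P(Y > 15) = P(X ≤ 2).
  k=0: C(15,0)·0.224^0·0.776^15 = 0.0222805
  k=1: C(15,1)·0.224^1·0.776^14 = 0.0964725
  k=2: C(15,2)·0.224^2·0.776^13 = 0.1949341
P(X ≤ 2) = 0.3136871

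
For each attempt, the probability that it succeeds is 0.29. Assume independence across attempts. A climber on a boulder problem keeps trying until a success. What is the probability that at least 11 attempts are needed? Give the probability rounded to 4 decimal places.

Y = number of attempts to the first success; geometric, p = 0.29.
P(Y > 10) = P(first 10 all fail) = (1−p)^10 = 0.032552

0.0326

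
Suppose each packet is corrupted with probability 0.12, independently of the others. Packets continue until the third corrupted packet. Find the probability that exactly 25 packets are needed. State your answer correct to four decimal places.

0.0286

Y = trial on which the third success occurs; negative binomial, r=3, p=0.12.
P(Y=25) = C(24,2) · p^3 · (1−p)^22
= 276 · 0.001728 · 0.060065 = 0.028647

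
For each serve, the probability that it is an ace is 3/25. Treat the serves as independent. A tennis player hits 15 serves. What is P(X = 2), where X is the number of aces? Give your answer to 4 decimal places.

X ~ Binomial(n=15, p=0.12).
P(X=2) = C(15,2) · p^2 · (1−p)^13
= 105 · 0.0144 · 0.18979 = 0.286963

0.2870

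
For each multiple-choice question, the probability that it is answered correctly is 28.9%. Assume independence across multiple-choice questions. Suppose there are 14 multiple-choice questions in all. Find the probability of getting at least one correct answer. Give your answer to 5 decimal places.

P(at least one) = 1 − P(none) = 1 − (1 − 0.289)^14
= 1 − 0.0084367 = 0.9915633

0.99156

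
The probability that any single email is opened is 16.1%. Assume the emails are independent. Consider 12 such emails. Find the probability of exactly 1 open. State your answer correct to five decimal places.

0.28015

X ~ Binomial(n=12, p=0.161).
P(X=1) = C(12,1) · p^1 · (1−p)^11
= 12 · 0.161 · 0.145 = 0.2801488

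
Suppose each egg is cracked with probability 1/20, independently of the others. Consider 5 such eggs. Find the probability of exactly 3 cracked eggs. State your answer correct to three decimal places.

0.001

X ~ Binomial(n=5, p=0.05).
P(X=3) = C(5,3) · p^3 · (1−p)^2
= 10 · 0.000125 · 0.9025 = 0.00113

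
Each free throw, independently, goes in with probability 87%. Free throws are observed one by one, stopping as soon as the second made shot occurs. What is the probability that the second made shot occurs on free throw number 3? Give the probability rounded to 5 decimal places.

0.19679

Y = trial on which the second success occurs; negative binomial, r=2, p=0.87.
P(Y=3) = C(2,1) · p^2 · (1−p)^1
= 2 · 0.7569 · 0.13 = 0.1967940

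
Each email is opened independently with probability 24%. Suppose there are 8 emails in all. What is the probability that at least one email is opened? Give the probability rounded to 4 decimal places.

P(at least one) = 1 − P(none) = 1 − (1 − 0.24)^8
= 1 − 0.111303 = 0.888697

0.8887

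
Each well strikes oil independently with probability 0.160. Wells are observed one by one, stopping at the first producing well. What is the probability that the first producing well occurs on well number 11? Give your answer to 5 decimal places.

Geometric (trials to first success), p = 0.16.
P(Y = 11) = (1−p)^10 · p = 0.1749 · 0.16 = 0.0279842

0.02798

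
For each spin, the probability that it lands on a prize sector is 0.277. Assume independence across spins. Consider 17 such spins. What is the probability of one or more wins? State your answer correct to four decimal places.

0.9960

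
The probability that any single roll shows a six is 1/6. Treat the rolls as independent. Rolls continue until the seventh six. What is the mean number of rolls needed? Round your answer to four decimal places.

Y = total rolls until the seventh success; negative binomial with r=7, p=0.166667.
E[Y] = r / p = 7 / 0.166667 = 42.000000

42.0000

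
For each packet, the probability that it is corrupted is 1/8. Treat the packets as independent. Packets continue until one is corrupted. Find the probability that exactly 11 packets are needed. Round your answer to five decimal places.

Geometric (trials to first success), p = 0.125.
P(Y = 11) = (1−p)^10 · p = 0.26308 · 0.125 = 0.0328844

0.03288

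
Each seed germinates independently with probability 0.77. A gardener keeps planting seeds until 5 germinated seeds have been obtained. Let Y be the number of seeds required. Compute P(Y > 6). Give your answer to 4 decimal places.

0.4180

Needing more than 6 seeds ⇔ fewer than 5 successes in the first 6. With X ~ Binomial(6, 0.77), P(Y > 6) = P(X ≤ 4).
  k=0: C(6,0)·0.77^0·0.23^6 = 0.000148
  k=1: C(6,1)·0.77^1·0.23^5 = 0.002974
  k=2: C(6,2)·0.77^2·0.23^4 = 0.024888
  k=3: C(6,3)·0.77^3·0.23^3 = 0.111093
  k=4: C(6,4)·0.77^4·0.23^2 = 0.278939
P(X ≤ 4) = 0.418041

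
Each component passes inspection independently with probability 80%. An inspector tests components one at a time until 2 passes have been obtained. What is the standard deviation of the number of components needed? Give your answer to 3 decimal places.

0.791

Y = total components until the second success; negative binomial with r=2, p=0.80.
SD(Y) = √[r(1−p)/p²] = √(0.62500) = 0.79057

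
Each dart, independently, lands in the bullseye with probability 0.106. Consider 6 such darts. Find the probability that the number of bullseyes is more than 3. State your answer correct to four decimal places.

0.0016

X ~ Binomial(6, 0.106); P(X ≥ 4) = Σ C(6,k) p^k (1−p)^(6−k) over k:
  k=4: C(6,4)·0.106^4·0.894^2 = 0.001514
  k=5: C(6,5)·0.106^5·0.894^1 = 0.000072
  k=6: C(6,6)·0.106^6·0.894^0 = 0.000001
Total = 0.001587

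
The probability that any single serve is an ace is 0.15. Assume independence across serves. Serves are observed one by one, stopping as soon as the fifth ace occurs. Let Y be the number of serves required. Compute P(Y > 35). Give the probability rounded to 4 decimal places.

Needing more than 35 serves ⇔ fewer than 5 successes in the first 35. With X ~ Binomial(35, 0.15), P(Y > 35) = P(X ≤ 4).
  k=0: C(35,0)·0.15^0·0.85^35 = 0.003386
  k=1: C(35,1)·0.15^1·0.85^34 = 0.020912
  k=2: C(35,2)·0.15^2·0.85^33 = 0.062737
  k=3: C(35,3)·0.15^3·0.85^32 = 0.121784
  k=4: C(35,4)·0.15^4·0.85^31 = 0.171930
P(X ≤ 4) = 0.380749

0.3807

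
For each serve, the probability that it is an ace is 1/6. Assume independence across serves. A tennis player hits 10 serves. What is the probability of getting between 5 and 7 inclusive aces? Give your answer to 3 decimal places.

0.015

X ~ Binomial(10, 0.166667); P(5 ≤ X ≤ 7) = Σ C(10,k) p^k (1−p)^(10−k) over k:
  k=5: C(10,5)·0.166667^5·0.833333^5 = 0.01302
  k=6: C(10,6)·0.166667^6·0.833333^4 = 0.00217
  k=7: C(10,7)·0.166667^7·0.833333^3 = 0.00025
Total = 0.01544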